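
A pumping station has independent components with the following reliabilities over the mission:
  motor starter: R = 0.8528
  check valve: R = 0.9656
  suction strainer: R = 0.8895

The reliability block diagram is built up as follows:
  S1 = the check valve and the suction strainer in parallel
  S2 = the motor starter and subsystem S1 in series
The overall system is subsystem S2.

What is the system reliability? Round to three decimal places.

0.850

Parallel (check valve and suction strainer): 1 − (1 − 0.96560)(1 − 0.88950) = 0.99620
Series (motor starter and [0.99620]): 0.85280 × 0.99620 = 0.850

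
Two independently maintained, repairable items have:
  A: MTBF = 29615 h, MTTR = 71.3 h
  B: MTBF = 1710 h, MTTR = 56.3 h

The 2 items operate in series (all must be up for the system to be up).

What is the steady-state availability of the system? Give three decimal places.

0.966

A(A) = MTBF/(MTBF+MTTR) = 29615/(29615+71.3) = 0.997598
A(B) = MTBF/(MTBF+MTTR) = 1710/(1710+56.3) = 0.968125
Series availability: 0.997598 × 0.968125 = 0.966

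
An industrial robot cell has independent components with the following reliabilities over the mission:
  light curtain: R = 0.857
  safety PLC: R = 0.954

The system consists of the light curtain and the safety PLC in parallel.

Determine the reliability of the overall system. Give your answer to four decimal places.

0.9934

Parallel (light curtain and safety PLC): 1 − (1 − 0.857000)(1 − 0.954000) = 0.9934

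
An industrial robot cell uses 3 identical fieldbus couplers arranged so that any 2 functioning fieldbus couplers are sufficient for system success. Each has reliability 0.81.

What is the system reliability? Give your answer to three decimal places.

0.905

R = Σ_{i=2}^{3} C(3,i) p^i (1−p)^{3−i} with p = 0.81
C(3,2)·0.81^2·0.19^1 = 0.37398
C(3,3)·0.81^3·0.19^0 = 0.53144
Sum = 0.905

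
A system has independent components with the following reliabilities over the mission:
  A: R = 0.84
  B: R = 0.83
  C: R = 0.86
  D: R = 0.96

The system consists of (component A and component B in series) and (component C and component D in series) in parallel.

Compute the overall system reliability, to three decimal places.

Series (A and B): 0.84000 × 0.83000 = 0.69720
Series (C and D): 0.86000 × 0.96000 = 0.82560
Parallel ([0.69720] and [0.82560]): 1 − (1 − 0.69720)(1 − 0.82560) = 0.947

0.947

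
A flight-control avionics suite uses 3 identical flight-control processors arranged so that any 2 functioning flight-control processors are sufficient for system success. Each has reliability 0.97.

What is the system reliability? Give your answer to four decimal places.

R = Σ_{i=2}^{3} C(3,i) p^i (1−p)^{3−i} with p = 0.97
C(3,2)·0.97^2·0.03^1 = 0.084681
C(3,3)·0.97^3·0.03^0 = 0.912673
Sum = 0.9974

0.9974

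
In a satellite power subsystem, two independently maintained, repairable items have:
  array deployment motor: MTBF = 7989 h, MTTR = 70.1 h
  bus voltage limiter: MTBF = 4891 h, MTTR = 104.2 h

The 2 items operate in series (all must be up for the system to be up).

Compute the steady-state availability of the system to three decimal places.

0.971

A(array deployment motor) = MTBF/(MTBF+MTTR) = 7989/(7989+70.1) = 0.991302
A(bus voltage limiter) = MTBF/(MTBF+MTTR) = 4891/(4891+104.2) = 0.979140
Series availability: 0.991302 × 0.979140 = 0.971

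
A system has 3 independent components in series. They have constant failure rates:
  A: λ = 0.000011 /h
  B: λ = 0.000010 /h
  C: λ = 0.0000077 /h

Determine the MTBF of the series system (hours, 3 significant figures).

34800

Series of exponential components: λ_sys = Σ λ_i
λ_sys = 0.000011 + 0.000010 + 0.0000077 = 2.8700e-05 /h
MTBF = 1 / λ_sys = 34800 h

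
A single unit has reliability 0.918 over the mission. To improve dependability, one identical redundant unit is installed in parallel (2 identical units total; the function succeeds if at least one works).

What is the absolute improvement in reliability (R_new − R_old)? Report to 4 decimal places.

R_before = 0.918
R_after = 1 − (1 − 0.918)^2 = 0.9933
ΔR = 0.9933 − 0.918 = 0.0753

0.0753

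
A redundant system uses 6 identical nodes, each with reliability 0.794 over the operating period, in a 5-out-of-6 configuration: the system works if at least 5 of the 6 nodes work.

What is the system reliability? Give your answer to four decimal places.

R = Σ_{i=5}^{6} C(6,i) p^i (1−p)^{6−i} with p = 0.794
C(6,5)·0.794^5·0.206^1 = 0.390051
C(6,6)·0.794^6·0.206^0 = 0.250567
Sum = 0.6406

0.6406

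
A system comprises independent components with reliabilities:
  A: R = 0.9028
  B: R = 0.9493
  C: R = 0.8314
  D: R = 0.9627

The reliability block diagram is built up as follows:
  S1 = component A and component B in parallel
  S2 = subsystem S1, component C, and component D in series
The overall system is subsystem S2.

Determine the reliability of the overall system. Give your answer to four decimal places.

Parallel (A and B): 1 − (1 − 0.902800)(1 − 0.949300) = 0.995072
Series ([0.995072], C, and D): 0.995072 × 0.831400 × 0.962700 = 0.7964

0.7964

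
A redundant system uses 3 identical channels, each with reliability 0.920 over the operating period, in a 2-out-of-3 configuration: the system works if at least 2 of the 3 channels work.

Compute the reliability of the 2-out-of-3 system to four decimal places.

0.9818

R = Σ_{i=2}^{3} C(3,i) p^i (1−p)^{3−i} with p = 0.920
C(3,2)·0.920^2·0.080^1 = 0.203136
C(3,3)·0.920^3·0.080^0 = 0.778688
Sum = 0.9818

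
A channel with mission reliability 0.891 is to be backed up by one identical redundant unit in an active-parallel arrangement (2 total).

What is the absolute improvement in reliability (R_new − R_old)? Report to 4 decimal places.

0.0971

R_before = 0.891
R_after = 1 − (1 − 0.891)^2 = 0.9881
ΔR = 0.9881 − 0.891 = 0.0971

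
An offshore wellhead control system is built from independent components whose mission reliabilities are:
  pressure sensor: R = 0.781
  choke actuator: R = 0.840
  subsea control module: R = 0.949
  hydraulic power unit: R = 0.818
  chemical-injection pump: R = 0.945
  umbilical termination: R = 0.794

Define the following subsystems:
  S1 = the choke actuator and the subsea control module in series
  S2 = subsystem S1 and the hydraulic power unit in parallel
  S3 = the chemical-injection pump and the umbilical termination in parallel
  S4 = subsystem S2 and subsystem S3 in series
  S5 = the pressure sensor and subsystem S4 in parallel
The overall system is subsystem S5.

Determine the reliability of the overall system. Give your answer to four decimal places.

Series (choke actuator and subsea control module): 0.840000 × 0.949000 = 0.797160
Parallel ([0.797160] and hydraulic power unit): 1 − (1 − 0.797160)(1 − 0.818000) = 0.963083
Parallel (chemical-injection pump and umbilical termination): 1 − (1 − 0.945000)(1 − 0.794000) = 0.988670
Series ([0.963083] and [0.988670]): 0.963083 × 0.988670 = 0.952171
Parallel (pressure sensor and [0.952171]): 1 − (1 − 0.781000)(1 − 0.952171) = 0.9895

0.9895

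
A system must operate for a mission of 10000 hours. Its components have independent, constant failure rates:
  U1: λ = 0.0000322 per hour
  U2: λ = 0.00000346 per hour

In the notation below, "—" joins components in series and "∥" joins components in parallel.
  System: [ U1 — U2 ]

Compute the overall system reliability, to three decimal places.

0.700

R(U1) = exp(−0.0000322 × 10000) = 0.72470
R(U2) = exp(−0.00000346 × 10000) = 0.96599
Series (U1 and U2): 0.72470 × 0.96599 = 0.700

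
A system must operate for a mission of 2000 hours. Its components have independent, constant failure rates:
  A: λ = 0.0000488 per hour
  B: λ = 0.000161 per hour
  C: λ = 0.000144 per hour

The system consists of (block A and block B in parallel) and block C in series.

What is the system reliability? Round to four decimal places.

0.7306

R(A) = exp(−0.0000488 × 2000) = 0.907012
R(B) = exp(−0.000161 × 2000) = 0.724698
R(C) = exp(−0.000144 × 2000) = 0.749762
Parallel (A and B): 1 − (1 − 0.907012)(1 − 0.724698) = 0.974400
Series ([0.974400] and C): 0.974400 × 0.749762 = 0.7306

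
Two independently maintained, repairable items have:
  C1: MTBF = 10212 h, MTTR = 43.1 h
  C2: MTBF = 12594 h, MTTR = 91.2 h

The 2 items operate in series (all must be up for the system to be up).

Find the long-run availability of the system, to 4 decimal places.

A(C1) = MTBF/(MTBF+MTTR) = 10212/(10212+43.1) = 0.995797
A(C2) = MTBF/(MTBF+MTTR) = 12594/(12594+91.2) = 0.992811
Series availability: 0.995797 × 0.992811 = 0.9886

0.9886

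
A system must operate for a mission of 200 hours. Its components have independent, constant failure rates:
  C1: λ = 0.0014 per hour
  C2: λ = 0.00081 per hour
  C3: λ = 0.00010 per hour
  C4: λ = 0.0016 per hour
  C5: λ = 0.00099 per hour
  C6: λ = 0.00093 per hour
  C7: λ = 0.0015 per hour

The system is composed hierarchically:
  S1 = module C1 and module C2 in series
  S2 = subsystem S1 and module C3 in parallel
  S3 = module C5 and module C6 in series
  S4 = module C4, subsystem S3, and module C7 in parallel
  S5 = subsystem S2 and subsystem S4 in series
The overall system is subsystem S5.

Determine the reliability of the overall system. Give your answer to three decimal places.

R(C1) = exp(−0.0014 × 200) = 0.75578
R(C2) = exp(−0.00081 × 200) = 0.85044
R(C3) = exp(−0.00010 × 200) = 0.98020
R(C4) = exp(−0.0016 × 200) = 0.72615
R(C5) = exp(−0.00099 × 200) = 0.82037
R(C6) = exp(−0.00093 × 200) = 0.83027
R(C7) = exp(−0.0015 × 200) = 0.74082
Series (C1 and C2): 0.75578 × 0.85044 = 0.64275
Parallel ([0.64275] and C3): 1 − (1 − 0.64275)(1 − 0.98020) = 0.99293
Series (C5 and C6): 0.82037 × 0.83027 = 0.68113
Parallel (C4, [0.68113], and C7): 1 − (1 − 0.72615)(1 − 0.68113)(1 − 0.74082) = 0.97737
Series ([0.99293] and [0.97737]): 0.99293 × 0.97737 = 0.970

0.970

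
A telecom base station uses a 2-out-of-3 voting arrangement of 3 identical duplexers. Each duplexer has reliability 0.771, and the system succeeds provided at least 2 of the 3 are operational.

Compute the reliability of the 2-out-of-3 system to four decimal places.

R = Σ_{i=2}^{3} C(3,i) p^i (1−p)^{3−i} with p = 0.771
C(3,2)·0.771^2·0.229^1 = 0.408381
C(3,3)·0.771^3·0.229^0 = 0.458314
Sum = 0.8667

0.8667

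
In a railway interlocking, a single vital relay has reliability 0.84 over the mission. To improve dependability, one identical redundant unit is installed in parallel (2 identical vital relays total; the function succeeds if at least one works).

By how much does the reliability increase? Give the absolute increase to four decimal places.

0.1344

R_before = 0.84
R_after = 1 − (1 − 0.84)^2 = 0.9744
ΔR = 0.9744 − 0.84 = 0.1344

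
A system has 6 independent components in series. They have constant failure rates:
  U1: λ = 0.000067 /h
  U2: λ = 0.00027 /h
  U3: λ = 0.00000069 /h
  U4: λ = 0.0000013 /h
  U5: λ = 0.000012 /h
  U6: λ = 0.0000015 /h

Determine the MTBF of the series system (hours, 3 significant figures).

2840

Series of exponential components: λ_sys = Σ λ_i
λ_sys = 0.000067 + 0.00027 + 0.00000069 + 0.0000013 + 0.000012 + 0.0000015 = 3.5249e-04 /h
MTBF = 1 / λ_sys = 2840 h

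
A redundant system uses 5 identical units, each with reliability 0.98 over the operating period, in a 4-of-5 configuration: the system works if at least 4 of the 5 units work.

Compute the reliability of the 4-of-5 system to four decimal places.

0.9962

R = Σ_{i=4}^{5} C(5,i) p^i (1−p)^{5−i} with p = 0.98
C(5,4)·0.98^4·0.02^1 = 0.092237
C(5,5)·0.98^5·0.02^0 = 0.903921
Sum = 0.9962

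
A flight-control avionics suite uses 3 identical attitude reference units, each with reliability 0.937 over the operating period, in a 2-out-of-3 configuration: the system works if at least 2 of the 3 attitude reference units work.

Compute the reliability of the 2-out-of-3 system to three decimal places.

R = Σ_{i=2}^{3} C(3,i) p^i (1−p)^{3−i} with p = 0.937
C(3,2)·0.937^2·0.063^1 = 0.16594
C(3,3)·0.937^3·0.063^0 = 0.82266
Sum = 0.989

0.989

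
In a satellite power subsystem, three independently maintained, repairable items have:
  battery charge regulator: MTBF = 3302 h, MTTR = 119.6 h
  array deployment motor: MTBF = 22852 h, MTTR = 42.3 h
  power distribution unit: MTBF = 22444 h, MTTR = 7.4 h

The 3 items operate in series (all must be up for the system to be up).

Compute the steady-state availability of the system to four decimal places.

A(battery charge regulator) = MTBF/(MTBF+MTTR) = 3302/(3302+119.6) = 0.965046
A(array deployment motor) = MTBF/(MTBF+MTTR) = 22852/(22852+42.3) = 0.998152
A(power distribution unit) = MTBF/(MTBF+MTTR) = 22444/(22444+7.4) = 0.999670
Series availability: 0.965046 × 0.998152 × 0.999670 = 0.9629

0.9629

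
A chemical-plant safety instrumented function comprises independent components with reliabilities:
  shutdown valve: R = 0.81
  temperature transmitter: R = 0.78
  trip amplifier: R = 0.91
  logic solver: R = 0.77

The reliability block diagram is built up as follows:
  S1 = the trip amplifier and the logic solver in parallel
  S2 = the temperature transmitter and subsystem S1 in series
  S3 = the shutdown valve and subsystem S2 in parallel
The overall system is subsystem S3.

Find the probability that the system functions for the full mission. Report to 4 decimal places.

0.9551

Parallel (trip amplifier and logic solver): 1 − (1 − 0.910000)(1 − 0.770000) = 0.979300
Series (temperature transmitter and [0.979300]): 0.780000 × 0.979300 = 0.763854
Parallel (shutdown valve and [0.763854]): 1 − (1 − 0.810000)(1 − 0.763854) = 0.9551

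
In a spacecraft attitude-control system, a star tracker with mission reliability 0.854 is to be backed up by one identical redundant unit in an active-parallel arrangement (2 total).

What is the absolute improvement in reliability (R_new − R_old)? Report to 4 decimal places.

0.1247

R_before = 0.854
R_after = 1 − (1 − 0.854)^2 = 0.9787
ΔR = 0.9787 − 0.854 = 0.1247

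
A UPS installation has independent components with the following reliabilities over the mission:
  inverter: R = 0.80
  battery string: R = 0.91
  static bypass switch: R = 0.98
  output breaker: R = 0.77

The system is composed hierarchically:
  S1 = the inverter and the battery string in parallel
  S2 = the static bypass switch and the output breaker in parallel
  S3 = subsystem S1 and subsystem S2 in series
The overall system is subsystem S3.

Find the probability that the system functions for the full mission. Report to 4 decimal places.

Parallel (inverter and battery string): 1 − (1 − 0.800000)(1 − 0.910000) = 0.982000
Parallel (static bypass switch and output breaker): 1 − (1 − 0.980000)(1 − 0.770000) = 0.995400
Series ([0.982000] and [0.995400]): 0.982000 × 0.995400 = 0.9775

0.9775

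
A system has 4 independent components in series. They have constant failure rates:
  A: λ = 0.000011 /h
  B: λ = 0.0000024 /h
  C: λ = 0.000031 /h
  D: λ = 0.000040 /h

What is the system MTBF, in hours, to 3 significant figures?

11800

Series of exponential components: λ_sys = Σ λ_i
λ_sys = 0.000011 + 0.0000024 + 0.000031 + 0.000040 = 8.4400e-05 /h
MTBF = 1 / λ_sys = 11800 h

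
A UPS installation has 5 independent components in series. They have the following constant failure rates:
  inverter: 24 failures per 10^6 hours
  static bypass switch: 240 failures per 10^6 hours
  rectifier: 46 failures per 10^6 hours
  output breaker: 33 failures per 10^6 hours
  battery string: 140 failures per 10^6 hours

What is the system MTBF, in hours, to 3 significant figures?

Series of exponential components: λ_sys = Σ λ_i
λ_sys = 0.000024 + 0.00024 + 0.000046 + 0.000033 + 0.00014 = 4.8300e-04 /h
MTBF = 1 / λ_sys = 2070 h

2070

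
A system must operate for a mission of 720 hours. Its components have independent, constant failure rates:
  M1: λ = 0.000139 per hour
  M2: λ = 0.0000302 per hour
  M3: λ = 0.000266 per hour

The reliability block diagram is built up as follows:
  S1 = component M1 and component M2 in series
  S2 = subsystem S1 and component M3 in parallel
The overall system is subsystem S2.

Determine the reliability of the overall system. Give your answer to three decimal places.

R(M1) = exp(−0.000139 × 720) = 0.90477
R(M2) = exp(−0.0000302 × 720) = 0.97849
R(M3) = exp(−0.000266 × 720) = 0.82570
Series (M1 and M2): 0.90477 × 0.97849 = 0.88531
Parallel ([0.88531] and M3): 1 − (1 − 0.88531)(1 − 0.82570) = 0.980

0.980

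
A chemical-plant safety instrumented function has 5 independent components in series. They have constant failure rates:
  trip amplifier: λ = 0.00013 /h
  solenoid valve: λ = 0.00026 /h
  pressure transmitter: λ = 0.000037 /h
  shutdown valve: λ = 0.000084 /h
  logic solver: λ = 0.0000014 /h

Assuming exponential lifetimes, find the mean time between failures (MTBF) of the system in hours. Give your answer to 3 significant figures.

Series of exponential components: λ_sys = Σ λ_i
λ_sys = 0.00013 + 0.00026 + 0.000037 + 0.000084 + 0.0000014 = 5.1240e-04 /h
MTBF = 1 / λ_sys = 1950 h

1950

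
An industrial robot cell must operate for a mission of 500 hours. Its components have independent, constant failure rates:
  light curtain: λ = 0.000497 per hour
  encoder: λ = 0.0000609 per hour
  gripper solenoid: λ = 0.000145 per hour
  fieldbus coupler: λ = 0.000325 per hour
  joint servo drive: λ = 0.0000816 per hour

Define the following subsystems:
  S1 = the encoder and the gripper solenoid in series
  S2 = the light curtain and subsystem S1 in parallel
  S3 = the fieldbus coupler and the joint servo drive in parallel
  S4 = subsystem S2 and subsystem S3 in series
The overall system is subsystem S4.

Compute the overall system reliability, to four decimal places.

0.9726

R(light curtain) = exp(−0.000497 × 500) = 0.779970
R(encoder) = exp(−0.0000609 × 500) = 0.970009
R(gripper solenoid) = exp(−0.000145 × 500) = 0.930066
R(fieldbus coupler) = exp(−0.000325 × 500) = 0.850016
R(joint servo drive) = exp(−0.0000816 × 500) = 0.960021
Series (encoder and gripper solenoid): 0.970009 × 0.930066 = 0.902172
Parallel (light curtain and [0.902172]): 1 − (1 − 0.779970)(1 − 0.902172) = 0.978475
Parallel (fieldbus coupler and joint servo drive): 1 − (1 − 0.850016)(1 − 0.960021) = 0.994004
Series ([0.978475] and [0.994004]): 0.978475 × 0.994004 = 0.9726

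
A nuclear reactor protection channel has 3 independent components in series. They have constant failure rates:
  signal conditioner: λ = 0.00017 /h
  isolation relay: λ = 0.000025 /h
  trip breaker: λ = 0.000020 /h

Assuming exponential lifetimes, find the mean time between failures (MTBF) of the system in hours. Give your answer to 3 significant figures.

Series of exponential components: λ_sys = Σ λ_i
λ_sys = 0.00017 + 0.000025 + 0.000020 = 2.1500e-04 /h
MTBF = 1 / λ_sys = 4650 h

4650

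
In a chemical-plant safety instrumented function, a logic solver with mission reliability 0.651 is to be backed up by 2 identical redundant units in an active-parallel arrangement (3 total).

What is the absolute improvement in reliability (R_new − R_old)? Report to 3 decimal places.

R_before = 0.651
R_after = 1 − (1 − 0.651)^3 = 0.957
ΔR = 0.957 − 0.651 = 0.306

0.306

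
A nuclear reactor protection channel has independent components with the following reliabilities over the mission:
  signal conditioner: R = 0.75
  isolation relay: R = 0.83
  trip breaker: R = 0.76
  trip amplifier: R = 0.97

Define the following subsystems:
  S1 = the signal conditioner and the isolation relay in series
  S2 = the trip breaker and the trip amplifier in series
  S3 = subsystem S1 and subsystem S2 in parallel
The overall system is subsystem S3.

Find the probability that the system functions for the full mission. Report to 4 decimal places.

0.9008

Series (signal conditioner and isolation relay): 0.750000 × 0.830000 = 0.622500
Series (trip breaker and trip amplifier): 0.760000 × 0.970000 = 0.737200
Parallel ([0.622500] and [0.737200]): 1 − (1 − 0.622500)(1 − 0.737200) = 0.9008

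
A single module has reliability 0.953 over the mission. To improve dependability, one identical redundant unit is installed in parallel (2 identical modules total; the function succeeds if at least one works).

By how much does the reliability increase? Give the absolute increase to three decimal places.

R_before = 0.953
R_after = 1 − (1 − 0.953)^2 = 0.998
ΔR = 0.998 − 0.953 = 0.045

0.045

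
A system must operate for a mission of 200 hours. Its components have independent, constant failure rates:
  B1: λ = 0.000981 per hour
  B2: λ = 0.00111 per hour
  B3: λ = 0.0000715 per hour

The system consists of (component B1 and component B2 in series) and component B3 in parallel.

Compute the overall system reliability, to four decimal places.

R(B1) = exp(−0.000981 × 200) = 0.821848
R(B2) = exp(−0.00111 × 200) = 0.800915
R(B3) = exp(−0.0000715 × 200) = 0.985802
Series (B1 and B2): 0.821848 × 0.800915 = 0.658230
Parallel ([0.658230] and B3): 1 − (1 − 0.658230)(1 − 0.985802) = 0.9951

0.9951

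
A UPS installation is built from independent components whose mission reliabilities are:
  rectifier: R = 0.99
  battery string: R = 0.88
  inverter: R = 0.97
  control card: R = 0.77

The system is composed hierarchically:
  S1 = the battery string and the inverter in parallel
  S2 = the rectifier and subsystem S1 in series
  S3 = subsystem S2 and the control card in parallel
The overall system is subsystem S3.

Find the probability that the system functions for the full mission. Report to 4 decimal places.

0.9969

Parallel (battery string and inverter): 1 − (1 − 0.880000)(1 − 0.970000) = 0.996400
Series (rectifier and [0.996400]): 0.990000 × 0.996400 = 0.986436
Parallel ([0.986436] and control card): 1 − (1 − 0.986436)(1 − 0.770000) = 0.9969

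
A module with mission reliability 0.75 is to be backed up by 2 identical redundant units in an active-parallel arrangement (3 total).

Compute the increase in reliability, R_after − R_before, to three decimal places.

R_before = 0.75
R_after = 1 − (1 − 0.75)^3 = 0.984
ΔR = 0.984 − 0.75 = 0.234

0.234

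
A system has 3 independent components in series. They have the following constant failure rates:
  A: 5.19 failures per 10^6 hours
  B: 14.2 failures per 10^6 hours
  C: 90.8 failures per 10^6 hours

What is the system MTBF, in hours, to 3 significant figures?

9080

Series of exponential components: λ_sys = Σ λ_i
λ_sys = 0.00000519 + 0.0000142 + 0.0000908 = 1.1019e-04 /h
MTBF = 1 / λ_sys = 9080 h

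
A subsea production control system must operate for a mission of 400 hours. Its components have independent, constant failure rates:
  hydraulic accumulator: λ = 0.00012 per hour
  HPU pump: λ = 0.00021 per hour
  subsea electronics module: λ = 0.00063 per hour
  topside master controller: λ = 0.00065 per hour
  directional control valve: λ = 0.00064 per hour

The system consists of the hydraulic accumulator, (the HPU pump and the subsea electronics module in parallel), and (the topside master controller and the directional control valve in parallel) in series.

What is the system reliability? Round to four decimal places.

R(hydraulic accumulator) = exp(−0.00012 × 400) = 0.953134
R(HPU pump) = exp(−0.00021 × 400) = 0.919431
R(subsea electronics module) = exp(−0.00063 × 400) = 0.777245
R(topside master controller) = exp(−0.00065 × 400) = 0.771052
R(directional control valve) = exp(−0.00064 × 400) = 0.774142
Parallel (HPU pump and subsea electronics module): 1 − (1 − 0.919431)(1 − 0.777245) = 0.982053
Parallel (topside master controller and directional control valve): 1 − (1 − 0.771052)(1 − 0.774142) = 0.948290
Series (hydraulic accumulator, [0.982053], and [0.948290]): 0.953134 × 0.982053 × 0.948290 = 0.8876

0.8876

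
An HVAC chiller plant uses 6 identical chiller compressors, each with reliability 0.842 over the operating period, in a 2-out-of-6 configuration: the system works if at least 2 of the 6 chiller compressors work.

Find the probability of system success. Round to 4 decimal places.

0.9995

R = Σ_{i=2}^{6} C(6,i) p^i (1−p)^{6−i} with p = 0.842
C(6,2)·0.842^2·0.158^4 = 0.006627
C(6,3)·0.842^3·0.158^3 = 0.047091
C(6,4)·0.842^4·0.158^2 = 0.188215
C(6,5)·0.842^5·0.158^1 = 0.401207
C(6,6)·0.842^6·0.158^0 = 0.356347
Sum = 0.9995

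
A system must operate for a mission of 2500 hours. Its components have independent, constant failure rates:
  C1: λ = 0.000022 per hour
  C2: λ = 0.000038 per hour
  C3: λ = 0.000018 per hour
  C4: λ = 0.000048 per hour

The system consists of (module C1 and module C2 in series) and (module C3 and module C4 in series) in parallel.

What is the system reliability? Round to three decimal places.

0.979

R(C1) = exp(−0.000022 × 2500) = 0.94649
R(C2) = exp(−0.000038 × 2500) = 0.90937
R(C3) = exp(−0.000018 × 2500) = 0.95600
R(C4) = exp(−0.000048 × 2500) = 0.88692
Series (C1 and C2): 0.94649 × 0.90937 = 0.86071
Series (C3 and C4): 0.95600 × 0.88692 = 0.84790
Parallel ([0.86071] and [0.84790]): 1 − (1 − 0.86071)(1 − 0.84790) = 0.979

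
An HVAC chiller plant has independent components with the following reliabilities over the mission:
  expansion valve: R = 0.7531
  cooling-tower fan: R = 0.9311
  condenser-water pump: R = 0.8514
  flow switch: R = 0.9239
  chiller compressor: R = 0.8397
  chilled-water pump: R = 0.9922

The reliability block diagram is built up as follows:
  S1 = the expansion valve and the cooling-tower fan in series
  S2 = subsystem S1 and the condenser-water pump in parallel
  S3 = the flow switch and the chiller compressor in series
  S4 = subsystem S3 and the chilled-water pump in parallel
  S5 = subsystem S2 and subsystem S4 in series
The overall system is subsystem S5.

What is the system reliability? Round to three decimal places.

Series (expansion valve and cooling-tower fan): 0.75310 × 0.93110 = 0.70121
Parallel ([0.70121] and condenser-water pump): 1 − (1 − 0.70121)(1 − 0.85140) = 0.95560
Series (flow switch and chiller compressor): 0.92390 × 0.83970 = 0.77580
Parallel ([0.77580] and chilled-water pump): 1 − (1 − 0.77580)(1 − 0.99220) = 0.99825
Series ([0.95560] and [0.99825]): 0.95560 × 0.99825 = 0.954

0.954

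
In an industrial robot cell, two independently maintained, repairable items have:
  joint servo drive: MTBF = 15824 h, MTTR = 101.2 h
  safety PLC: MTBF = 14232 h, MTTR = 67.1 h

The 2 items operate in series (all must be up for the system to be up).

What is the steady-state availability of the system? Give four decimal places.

0.9890

A(joint servo drive) = MTBF/(MTBF+MTTR) = 15824/(15824+101.2) = 0.993645
A(safety PLC) = MTBF/(MTBF+MTTR) = 14232/(14232+67.1) = 0.995307
Series availability: 0.993645 × 0.995307 = 0.9890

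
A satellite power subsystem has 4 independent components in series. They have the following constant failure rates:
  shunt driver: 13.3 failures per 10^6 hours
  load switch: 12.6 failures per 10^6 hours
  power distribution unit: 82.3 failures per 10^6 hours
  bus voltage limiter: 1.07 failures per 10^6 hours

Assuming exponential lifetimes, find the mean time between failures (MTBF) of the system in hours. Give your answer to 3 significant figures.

9150

Series of exponential components: λ_sys = Σ λ_i
λ_sys = 0.0000133 + 0.0000126 + 0.0000823 + 0.00000107 = 1.0927e-04 /h
MTBF = 1 / λ_sys = 9150 h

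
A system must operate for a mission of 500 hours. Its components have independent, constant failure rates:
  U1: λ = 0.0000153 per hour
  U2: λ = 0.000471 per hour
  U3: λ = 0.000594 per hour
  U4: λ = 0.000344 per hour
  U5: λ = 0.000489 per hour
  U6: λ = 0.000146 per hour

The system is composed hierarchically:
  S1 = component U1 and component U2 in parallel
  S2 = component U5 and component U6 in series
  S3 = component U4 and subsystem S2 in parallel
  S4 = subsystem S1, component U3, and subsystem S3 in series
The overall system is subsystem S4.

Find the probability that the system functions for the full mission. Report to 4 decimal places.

0.7100

R(U1) = exp(−0.0000153 × 500) = 0.992379
R(U2) = exp(−0.000471 × 500) = 0.790176
R(U3) = exp(−0.000594 × 500) = 0.743044
R(U4) = exp(−0.000344 × 500) = 0.841979
R(U5) = exp(−0.000489 × 500) = 0.783096
R(U6) = exp(−0.000146 × 500) = 0.929601
Parallel (U1 and U2): 1 − (1 − 0.992379)(1 − 0.790176) = 0.998401
Series (U5 and U6): 0.783096 × 0.929601 = 0.727967
Parallel (U4 and [0.727967]): 1 − (1 − 0.841979)(1 − 0.727967) = 0.957013
Series ([0.998401], U3, and [0.957013]): 0.998401 × 0.743044 × 0.957013 = 0.7100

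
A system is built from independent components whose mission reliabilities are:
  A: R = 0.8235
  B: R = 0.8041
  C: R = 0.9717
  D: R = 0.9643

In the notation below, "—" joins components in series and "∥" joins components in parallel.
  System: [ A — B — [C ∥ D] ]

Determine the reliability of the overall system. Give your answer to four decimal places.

0.6615

Parallel (C and D): 1 − (1 − 0.971700)(1 − 0.964300) = 0.998990
Series (A, B, and [0.998990]): 0.823500 × 0.804100 × 0.998990 = 0.6615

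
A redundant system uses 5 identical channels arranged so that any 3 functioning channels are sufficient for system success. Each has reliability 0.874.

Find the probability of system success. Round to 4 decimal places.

0.9836

R = Σ_{i=3}^{5} C(5,i) p^i (1−p)^{5−i} with p = 0.874
C(5,3)·0.874^3·0.126^2 = 0.105993
C(5,4)·0.874^4·0.126^1 = 0.367609
C(5,5)·0.874^5·0.126^0 = 0.509985
Sum = 0.9836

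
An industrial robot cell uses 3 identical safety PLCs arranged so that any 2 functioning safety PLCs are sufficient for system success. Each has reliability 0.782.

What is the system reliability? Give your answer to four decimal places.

R = Σ_{i=2}^{3} C(3,i) p^i (1−p)^{3−i} with p = 0.782
C(3,2)·0.782^2·0.218^1 = 0.399937
C(3,3)·0.782^3·0.218^0 = 0.478212
Sum = 0.8781

0.8781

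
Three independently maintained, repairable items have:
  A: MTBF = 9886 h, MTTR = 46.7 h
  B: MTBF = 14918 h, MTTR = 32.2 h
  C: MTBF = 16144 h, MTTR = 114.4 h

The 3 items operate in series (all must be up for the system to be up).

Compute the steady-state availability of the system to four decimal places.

0.9862

A(A) = MTBF/(MTBF+MTTR) = 9886/(9886+46.7) = 0.995298
A(B) = MTBF/(MTBF+MTTR) = 14918/(14918+32.2) = 0.997846
A(C) = MTBF/(MTBF+MTTR) = 16144/(16144+114.4) = 0.992964
Series availability: 0.995298 × 0.997846 × 0.992964 = 0.9862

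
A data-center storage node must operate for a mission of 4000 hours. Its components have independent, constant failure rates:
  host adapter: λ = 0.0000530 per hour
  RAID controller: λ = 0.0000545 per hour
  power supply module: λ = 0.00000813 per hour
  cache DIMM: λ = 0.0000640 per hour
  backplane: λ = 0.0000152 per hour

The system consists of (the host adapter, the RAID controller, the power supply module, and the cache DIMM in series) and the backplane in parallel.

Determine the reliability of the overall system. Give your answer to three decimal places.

0.970

R(host adapter) = exp(−0.0000530 × 4000) = 0.80896
R(RAID controller) = exp(−0.0000545 × 4000) = 0.80413
R(power supply module) = exp(−0.00000813 × 4000) = 0.96800
R(cache DIMM) = exp(−0.0000640 × 4000) = 0.77414
R(backplane) = exp(−0.0000152 × 4000) = 0.94101
Series (host adapter, RAID controller, power supply module, and cache DIMM): 0.80896 × 0.80413 × 0.96800 × 0.77414 = 0.48747
Parallel ([0.48747] and backplane): 1 − (1 − 0.48747)(1 − 0.94101) = 0.970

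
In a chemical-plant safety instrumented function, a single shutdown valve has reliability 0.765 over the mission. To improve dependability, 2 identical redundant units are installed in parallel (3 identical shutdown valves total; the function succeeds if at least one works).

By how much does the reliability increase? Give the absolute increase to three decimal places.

0.222

R_before = 0.765
R_after = 1 − (1 − 0.765)^3 = 0.987
ΔR = 0.987 − 0.765 = 0.222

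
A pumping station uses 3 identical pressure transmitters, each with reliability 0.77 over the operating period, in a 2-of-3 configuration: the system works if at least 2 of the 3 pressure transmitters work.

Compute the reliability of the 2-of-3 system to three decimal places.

R = Σ_{i=2}^{3} C(3,i) p^i (1−p)^{3−i} with p = 0.77
C(3,2)·0.77^2·0.23^1 = 0.40910
C(3,3)·0.77^3·0.23^0 = 0.45653
Sum = 0.866

0.866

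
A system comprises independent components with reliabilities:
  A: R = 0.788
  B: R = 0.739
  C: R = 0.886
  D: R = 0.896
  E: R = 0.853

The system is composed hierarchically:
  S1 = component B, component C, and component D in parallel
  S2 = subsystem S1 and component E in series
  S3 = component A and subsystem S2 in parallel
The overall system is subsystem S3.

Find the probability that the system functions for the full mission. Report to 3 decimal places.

0.968

Parallel (B, C, and D): 1 − (1 − 0.73900)(1 − 0.88600)(1 − 0.89600) = 0.99691
Series ([0.99691] and E): 0.99691 × 0.85300 = 0.85036
Parallel (A and [0.85036]): 1 − (1 − 0.78800)(1 − 0.85036) = 0.968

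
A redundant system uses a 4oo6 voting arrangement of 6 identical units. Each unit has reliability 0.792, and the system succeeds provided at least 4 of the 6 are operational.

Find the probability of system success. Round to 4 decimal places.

0.8910

R = Σ_{i=4}^{6} C(6,i) p^i (1−p)^{6−i} with p = 0.792
C(6,4)·0.792^4·0.208^2 = 0.255340
C(6,5)·0.792^5·0.208^1 = 0.388902
C(6,6)·0.792^6·0.208^0 = 0.246803
Sum = 0.8910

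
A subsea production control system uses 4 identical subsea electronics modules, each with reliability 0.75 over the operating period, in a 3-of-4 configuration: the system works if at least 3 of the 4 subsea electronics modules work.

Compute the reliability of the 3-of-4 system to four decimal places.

R = Σ_{i=3}^{4} C(4,i) p^i (1−p)^{4−i} with p = 0.75
C(4,3)·0.75^3·0.25^1 = 0.421875
C(4,4)·0.75^4·0.25^0 = 0.316406
Sum = 0.7383

0.7383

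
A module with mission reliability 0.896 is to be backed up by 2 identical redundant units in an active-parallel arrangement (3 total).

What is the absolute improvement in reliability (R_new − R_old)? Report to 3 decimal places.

0.103

R_before = 0.896
R_after = 1 − (1 − 0.896)^3 = 0.999
ΔR = 0.999 − 0.896 = 0.103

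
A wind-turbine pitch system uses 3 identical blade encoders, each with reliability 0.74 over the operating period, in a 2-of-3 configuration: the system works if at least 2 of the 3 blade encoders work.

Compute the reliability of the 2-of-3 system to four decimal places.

R = Σ_{i=2}^{3} C(3,i) p^i (1−p)^{3−i} with p = 0.74
C(3,2)·0.74^2·0.26^1 = 0.427128
C(3,3)·0.74^3·0.26^0 = 0.405224
Sum = 0.8324

0.8324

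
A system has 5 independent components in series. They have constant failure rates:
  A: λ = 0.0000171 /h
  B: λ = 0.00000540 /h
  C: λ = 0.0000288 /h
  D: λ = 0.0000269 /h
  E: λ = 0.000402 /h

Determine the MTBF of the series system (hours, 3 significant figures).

2080

Series of exponential components: λ_sys = Σ λ_i
λ_sys = 0.0000171 + 0.00000540 + 0.0000288 + 0.0000269 + 0.000402 = 4.8020e-04 /h
MTBF = 1 / λ_sys = 2080 h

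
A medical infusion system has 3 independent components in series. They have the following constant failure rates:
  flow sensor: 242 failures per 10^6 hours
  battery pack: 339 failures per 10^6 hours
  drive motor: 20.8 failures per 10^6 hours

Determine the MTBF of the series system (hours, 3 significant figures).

Series of exponential components: λ_sys = Σ λ_i
λ_sys = 0.000242 + 0.000339 + 0.0000208 = 6.0180e-04 /h
MTBF = 1 / λ_sys = 1660 h

1660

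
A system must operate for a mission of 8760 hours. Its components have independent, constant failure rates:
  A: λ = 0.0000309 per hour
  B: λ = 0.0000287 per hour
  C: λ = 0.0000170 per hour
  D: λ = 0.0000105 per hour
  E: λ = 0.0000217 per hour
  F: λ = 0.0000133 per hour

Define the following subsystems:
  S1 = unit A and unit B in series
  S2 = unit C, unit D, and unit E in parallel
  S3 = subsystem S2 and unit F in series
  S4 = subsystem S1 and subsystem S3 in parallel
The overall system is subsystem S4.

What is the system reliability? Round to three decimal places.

0.955

R(A) = exp(−0.0000309 × 8760) = 0.76286
R(B) = exp(−0.0000287 × 8760) = 0.77770
R(C) = exp(−0.0000170 × 8760) = 0.86164
R(D) = exp(−0.0000105 × 8760) = 0.91212
R(E) = exp(−0.0000217 × 8760) = 0.82688
R(F) = exp(−0.0000133 × 8760) = 0.89002
Series (A and B): 0.76286 × 0.77770 = 0.59328
Parallel (C, D, and E): 1 − (1 − 0.86164)(1 − 0.91212)(1 − 0.82688) = 0.99790
Series ([0.99790] and F): 0.99790 × 0.89002 = 0.88815
Parallel ([0.59328] and [0.88815]): 1 − (1 − 0.59328)(1 − 0.88815) = 0.955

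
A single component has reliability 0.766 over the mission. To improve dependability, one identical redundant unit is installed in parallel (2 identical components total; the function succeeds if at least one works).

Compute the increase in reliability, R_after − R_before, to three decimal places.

0.179

R_before = 0.766
R_after = 1 − (1 − 0.766)^2 = 0.945
ΔR = 0.945 − 0.766 = 0.179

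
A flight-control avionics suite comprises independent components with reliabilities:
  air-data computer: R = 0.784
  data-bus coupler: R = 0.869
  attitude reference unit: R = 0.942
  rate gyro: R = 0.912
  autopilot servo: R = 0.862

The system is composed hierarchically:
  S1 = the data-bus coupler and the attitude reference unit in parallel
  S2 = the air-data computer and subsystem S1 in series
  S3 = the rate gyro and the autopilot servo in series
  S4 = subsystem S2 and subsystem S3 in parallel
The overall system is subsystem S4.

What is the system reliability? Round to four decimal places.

Parallel (data-bus coupler and attitude reference unit): 1 − (1 − 0.869000)(1 − 0.942000) = 0.992402
Series (air-data computer and [0.992402]): 0.784000 × 0.992402 = 0.778043
Series (rate gyro and autopilot servo): 0.912000 × 0.862000 = 0.786144
Parallel ([0.778043] and [0.786144]): 1 − (1 − 0.778043)(1 − 0.786144) = 0.9525

0.9525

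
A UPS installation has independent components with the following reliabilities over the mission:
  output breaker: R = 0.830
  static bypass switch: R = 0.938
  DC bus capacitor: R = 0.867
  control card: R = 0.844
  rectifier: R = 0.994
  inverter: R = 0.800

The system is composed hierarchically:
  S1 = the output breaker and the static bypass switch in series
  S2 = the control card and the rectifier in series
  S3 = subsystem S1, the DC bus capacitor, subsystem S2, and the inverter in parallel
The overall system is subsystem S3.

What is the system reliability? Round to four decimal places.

Series (output breaker and static bypass switch): 0.830000 × 0.938000 = 0.778540
Series (control card and rectifier): 0.844000 × 0.994000 = 0.838936
Parallel ([0.778540], DC bus capacitor, [0.838936], and inverter): 1 − (1 − 0.778540)(1 − 0.867000)(1 − 0.838936)(1 − 0.800000) = 0.9991

0.9991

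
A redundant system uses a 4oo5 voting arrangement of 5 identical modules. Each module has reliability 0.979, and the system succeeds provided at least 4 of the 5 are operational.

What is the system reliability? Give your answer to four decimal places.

0.9958

R = Σ_{i=4}^{5} C(5,i) p^i (1−p)^{5−i} with p = 0.979
C(5,4)·0.979^4·0.021^1 = 0.096454
C(5,5)·0.979^5·0.021^0 = 0.899318
Sum = 0.9958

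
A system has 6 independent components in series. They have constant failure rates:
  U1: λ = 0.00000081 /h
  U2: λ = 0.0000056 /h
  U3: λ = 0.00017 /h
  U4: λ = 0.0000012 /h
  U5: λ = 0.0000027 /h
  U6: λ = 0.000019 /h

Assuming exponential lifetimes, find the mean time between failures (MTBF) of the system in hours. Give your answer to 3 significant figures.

Series of exponential components: λ_sys = Σ λ_i
λ_sys = 0.00000081 + 0.0000056 + 0.00017 + 0.0000012 + 0.0000027 + 0.000019 = 1.9931e-04 /h
MTBF = 1 / λ_sys = 5020 h

5020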